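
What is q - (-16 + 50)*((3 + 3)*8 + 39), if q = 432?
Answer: -2526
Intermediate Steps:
q - (-16 + 50)*((3 + 3)*8 + 39) = 432 - (-16 + 50)*((3 + 3)*8 + 39) = 432 - 34*(6*8 + 39) = 432 - 34*(48 + 39) = 432 - 34*87 = 432 - 1*2958 = 432 - 2958 = -2526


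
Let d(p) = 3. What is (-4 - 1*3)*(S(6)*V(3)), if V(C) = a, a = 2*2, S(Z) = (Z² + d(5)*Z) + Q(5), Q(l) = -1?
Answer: -1484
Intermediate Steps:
S(Z) = -1 + Z² + 3*Z (S(Z) = (Z² + 3*Z) - 1 = -1 + Z² + 3*Z)
a = 4
V(C) = 4
(-4 - 1*3)*(S(6)*V(3)) = (-4 - 1*3)*((-1 + 6² + 3*6)*4) = (-4 - 3)*((-1 + 36 + 18)*4) = -371*4 = -7*212 = -1484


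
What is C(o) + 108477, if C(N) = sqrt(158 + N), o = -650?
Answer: 108477 + 2*I*sqrt(123) ≈ 1.0848e+5 + 22.181*I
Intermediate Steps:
C(o) + 108477 = sqrt(158 - 650) + 108477 = sqrt(-492) + 108477 = 2*I*sqrt(123) + 108477 = 108477 + 2*I*sqrt(123)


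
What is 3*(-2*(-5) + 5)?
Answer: 45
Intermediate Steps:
3*(-2*(-5) + 5) = 3*(10 + 5) = 3*15 = 45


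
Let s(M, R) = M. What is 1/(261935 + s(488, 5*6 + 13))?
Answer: 1/262423 ≈ 3.8106e-6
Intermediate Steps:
1/(261935 + s(488, 5*6 + 13)) = 1/(261935 + 488) = 1/262423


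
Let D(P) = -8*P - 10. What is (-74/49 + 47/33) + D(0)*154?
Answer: -2490319/1617 ≈ -1540.1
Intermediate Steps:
D(P) = -10 - 8*P
(-74/49 + 47/33) + D(0)*154 = (-74/49 + 47/33) + (-10 - 8*0)*154 = (-74*1/49 + 47*(1/33)) + (-10 + 0)*154 = (-74/49 + 47/33) - 10*154 = -139/1617 - 1540 = -2490319/1617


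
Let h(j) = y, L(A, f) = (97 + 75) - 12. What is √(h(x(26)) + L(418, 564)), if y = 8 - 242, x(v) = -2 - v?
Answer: I*√74 ≈ 8.6023*I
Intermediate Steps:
L(A, f) = 160 (L(A, f) = 172 - 12 = 160)
y = -234
h(j) = -234
√(h(x(26)) + L(418, 564)) = √(-234 + 160) = √(-74) = I*√74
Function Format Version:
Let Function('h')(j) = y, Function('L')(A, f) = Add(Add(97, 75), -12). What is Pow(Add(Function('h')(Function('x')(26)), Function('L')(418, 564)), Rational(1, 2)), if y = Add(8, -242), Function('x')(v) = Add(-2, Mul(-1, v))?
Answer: Mul(I, Pow(74, Rational(1, 2))) ≈ Mul(8.6023, I)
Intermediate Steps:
Function('L')(A, f) = 160 (Function('L')(A, f) = Add(172, -12) = 160)
y = -234
Function('h')(j) = -234
Pow(Add(Function('h')(Function('x')(26)), Function('L')(418, 564)), Rational(1, 2)) = Pow(Add(-234, 160), Rational(1, 2)) = Pow(-74, Rational(1, 2)) = Mul(I, Pow(74, Rational(1, 2)))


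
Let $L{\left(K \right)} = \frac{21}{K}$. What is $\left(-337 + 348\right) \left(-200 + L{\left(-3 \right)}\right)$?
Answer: $-2277$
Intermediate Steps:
$\left(-337 + 348\right) \left(-200 + L{\left(-3 \right)}\right) = \left(-337 + 348\right) \left(-200 + \frac{21}{-3}\right) = 11 \left(-200 + 21 \left(- \frac{1}{3}\right)\right) = 11 \left(-200 - 7\right) = 11 \left(-207\right) = -2277$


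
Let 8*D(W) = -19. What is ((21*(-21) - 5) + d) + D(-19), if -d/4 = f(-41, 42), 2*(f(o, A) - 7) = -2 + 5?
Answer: -3859/8 ≈ -482.38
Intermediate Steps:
D(W) = -19/8 (D(W) = (⅛)*(-19) = -19/8)
f(o, A) = 17/2 (f(o, A) = 7 + (-2 + 5)/2 = 7 + (½)*3 = 7 + 3/2 = 17/2)
d = -34 (d = -4*17/2 = -34)
((21*(-21) - 5) + d) + D(-19) = ((21*(-21) - 5) - 34) - 19/8 = ((-441 - 5) - 34) - 19/8 = (-446 - 34) - 19/8 = -480 - 19/8 = -3859/8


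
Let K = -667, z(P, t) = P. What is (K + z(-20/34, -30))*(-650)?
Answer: 7376850/17 ≈ 4.3393e+5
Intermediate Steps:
(K + z(-20/34, -30))*(-650) = (-667 - 20/34)*(-650) = (-667 - 20*1/34)*(-650) = (-667 - 10/17)*(-650) = -11349/17*(-650) = 7376850/17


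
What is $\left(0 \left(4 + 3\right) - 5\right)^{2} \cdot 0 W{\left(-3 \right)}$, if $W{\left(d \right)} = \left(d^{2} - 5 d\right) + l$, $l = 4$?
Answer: $0$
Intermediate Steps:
$W{\left(d \right)} = 4 + d^{2} - 5 d$ ($W{\left(d \right)} = \left(d^{2} - 5 d\right) + 4 = 4 + d^{2} - 5 d$)
$\left(0 \left(4 + 3\right) - 5\right)^{2} \cdot 0 W{\left(-3 \right)} = \left(0 \left(4 + 3\right) - 5\right)^{2} \cdot 0 \left(4 + \left(-3\right)^{2} - -15\right) = \left(0 \cdot 7 - 5\right)^{2} \cdot 0 \left(4 + 9 + 15\right) = \left(0 - 5\right)^{2} \cdot 0 \cdot 28 = \left(-5\right)^{2} \cdot 0 \cdot 28 = 25 \cdot 0 \cdot 28 = 0 \cdot 28 = 0$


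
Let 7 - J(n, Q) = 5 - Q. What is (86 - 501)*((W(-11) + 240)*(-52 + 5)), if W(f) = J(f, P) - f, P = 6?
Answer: 5051795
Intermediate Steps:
J(n, Q) = 2 + Q (J(n, Q) = 7 - (5 - Q) = 7 + (-5 + Q) = 2 + Q)
W(f) = 8 - f (W(f) = (2 + 6) - f = 8 - f)
(86 - 501)*((W(-11) + 240)*(-52 + 5)) = (86 - 501)*(((8 - 1*(-11)) + 240)*(-52 + 5)) = -415*((8 + 11) + 240)*(-47) = -415*(19 + 240)*(-47) = -107485*(-47) = -415*(-12173) = 5051795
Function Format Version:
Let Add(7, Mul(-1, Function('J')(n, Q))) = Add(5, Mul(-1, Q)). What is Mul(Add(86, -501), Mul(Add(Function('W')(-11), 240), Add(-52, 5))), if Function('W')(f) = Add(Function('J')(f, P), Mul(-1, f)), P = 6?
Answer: 5051795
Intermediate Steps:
Function('J')(n, Q) = Add(2, Q) (Function('J')(n, Q) = Add(7, Mul(-1, Add(5, Mul(-1, Q)))) = Add(7, Add(-5, Q)) = Add(2, Q))
Function('W')(f) = Add(8, Mul(-1, f)) (Function('W')(f) = Add(Add(2, 6), Mul(-1, f)) = Add(8, Mul(-1, f)))
Mul(Add(86, -501), Mul(Add(Function('W')(-11), 240), Add(-52, 5))) = Mul(Add(86, -501), Mul(Add(Add(8, Mul(-1, -11)), 240), Add(-52, 5))) = Mul(-415, Mul(Add(Add(8, 11), 240), -47)) = Mul(-415, Mul(Add(19, 240), -47)) = Mul(-415, Mul(259, -47)) = Mul(-415, -12173) = 5051795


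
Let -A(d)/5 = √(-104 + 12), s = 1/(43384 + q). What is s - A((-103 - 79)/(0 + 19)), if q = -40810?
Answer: 1/2574 + 10*I*√23 ≈ 0.0003885 + 47.958*I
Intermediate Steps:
s = 1/2574 (s = 1/(43384 - 40810) = 1/2574 ≈ 0.00038850)
A(d) = -10*I*√23 (A(d) = -5*√(-104 + 12) = -10*I*√23)
s - A((-103 - 79)/(0 + 19)) = 1/2574 - (-10)*I*√23 = 1/2574 + 10*I*√23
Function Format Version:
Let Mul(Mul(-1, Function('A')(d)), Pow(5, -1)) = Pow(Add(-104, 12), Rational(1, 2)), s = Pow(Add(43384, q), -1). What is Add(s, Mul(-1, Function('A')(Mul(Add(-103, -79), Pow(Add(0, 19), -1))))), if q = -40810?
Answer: Add(Rational(1, 2574), Mul(10, I, Pow(23, Rational(1, 2)))) ≈ Add(0.00038850, Mul(47.958, I))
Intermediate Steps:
s = Rational(1, 2574) (s = Pow(Add(43384, -40810), -1) = Pow(2574, -1) = Rational(1, 2574) ≈ 0.00038850)
Function('A')(d) = Mul(-10, I, Pow(23, Rational(1, 2))) (Function('A')(d) = Mul(-5, Pow(Add(-104, 12), Rational(1, 2))) = Mul(-5, Pow(-92, Rational(1, 2))) = Mul(-5, Mul(2, I, Pow(23, Rational(1, 2)))) = Mul(-10, I, Pow(23, Rational(1, 2))))
Add(s, Mul(-1, Function('A')(Mul(Add(-103, -79), Pow(Add(0, 19), -1))))) = Add(Rational(1, 2574), Mul(-1, Mul(-10, I, Pow(23, Rational(1, 2))))) = Add(Rational(1, 2574), Mul(10, I, Pow(23, Rational(1, 2))))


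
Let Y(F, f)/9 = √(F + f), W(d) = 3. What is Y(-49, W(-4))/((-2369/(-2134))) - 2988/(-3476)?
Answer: 747/869 + 19206*I*√46/2369 ≈ 0.85961 + 54.986*I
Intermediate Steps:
Y(F, f) = 9*√(F + f)
Y(-49, W(-4))/((-2369/(-2134))) - 2988/(-3476) = (9*√(-49 + 3))/((-2369/(-2134))) - 2988/(-3476) = (9*√(-46))/((-2369*(-1/2134))) - 2988*(-1/3476) = (9*(I*√46))/(2369/2134) + 747/869 = (9*I*√46)*(2134/2369) + 747/869 = 19206*I*√46/2369 + 747/869 = 747/869 + 19206*I*√46/2369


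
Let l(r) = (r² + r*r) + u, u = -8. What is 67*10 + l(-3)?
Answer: 680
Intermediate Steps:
l(r) = -8 + 2*r² (l(r) = (r² + r*r) - 8 = (r² + r²) - 8 = 2*r² - 8 = -8 + 2*r²)
67*10 + l(-3) = 67*10 + (-8 + 2*(-3)²) = 670 + (-8 + 2*9) = 670 + (-8 + 18) = 670 + 10 = 680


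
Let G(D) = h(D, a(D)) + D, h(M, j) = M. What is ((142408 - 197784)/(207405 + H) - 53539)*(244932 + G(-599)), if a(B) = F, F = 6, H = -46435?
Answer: -1050277616780602/80485 ≈ -1.3049e+10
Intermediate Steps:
a(B) = 6
G(D) = 2*D (G(D) = D + D = 2*D)
((142408 - 197784)/(207405 + H) - 53539)*(244932 + G(-599)) = ((142408 - 197784)/(207405 - 46435) - 53539)*(244932 + 2*(-599)) = (-55376/160970 - 53539)*(244932 - 1198) = (-55376*1/160970 - 53539)*243734 = (-27688/80485 - 53539)*243734 = -4309114103/80485*243734 = -1050277616780602/80485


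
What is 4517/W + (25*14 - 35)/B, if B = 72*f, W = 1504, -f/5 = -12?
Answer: 1735/564 ≈ 3.0762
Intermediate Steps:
f = 60 (f = -5*(-12) = 60)
B = 4320 (B = 72*60 = 4320)
4517/W + (25*14 - 35)/B = 4517/1504 + (25*14 - 35)/4320 = 4517*(1/1504) + (350 - 35)*(1/4320) = 4517/1504 + 315*(1/4320) = 4517/1504 + 7/96 = 1735/564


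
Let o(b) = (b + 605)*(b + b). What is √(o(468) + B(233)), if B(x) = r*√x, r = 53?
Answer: √(1004328 + 53*√233) ≈ 1002.6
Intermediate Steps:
o(b) = 2*b*(605 + b) (o(b) = (605 + b)*(2*b) = 2*b*(605 + b))
B(x) = 53*√x
√(o(468) + B(233)) = √(2*468*(605 + 468) + 53*√233) = √(2*468*1073 + 53*√233) = √(1004328 + 53*√233)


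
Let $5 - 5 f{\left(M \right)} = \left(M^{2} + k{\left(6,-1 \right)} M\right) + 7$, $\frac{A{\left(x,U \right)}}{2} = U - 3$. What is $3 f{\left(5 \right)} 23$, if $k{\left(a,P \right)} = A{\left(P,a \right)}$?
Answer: $- \frac{3933}{5} \approx -786.6$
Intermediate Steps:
$A{\left(x,U \right)} = -6 + 2 U$ ($A{\left(x,U \right)} = 2 \left(U - 3\right) = 2 \left(-3 + U\right) = -6 + 2 U$)
$k{\left(a,P \right)} = -6 + 2 a$
$f{\left(M \right)} = - \frac{2}{5} - \frac{6 M}{5} - \frac{M^{2}}{5}$ ($f{\left(M \right)} = 1 - \frac{\left(M^{2} + \left(-6 + 2 \cdot 6\right) M\right) + 7}{5} = 1 - \frac{\left(M^{2} + \left(-6 + 12\right) M\right) + 7}{5} = 1 - \frac{\left(M^{2} + 6 M\right) + 7}{5} = 1 - \frac{7 + M^{2} + 6 M}{5} = 1 - \left(\frac{7}{5} + \frac{M^{2}}{5} + \frac{6 M}{5}\right) = - \frac{2}{5} - \frac{6 M}{5} - \frac{M^{2}}{5}$)
$3 f{\left(5 \right)} 23 = 3 \left(- \frac{2}{5} - 6 - \frac{5^{2}}{5}\right) 23 = 3 \left(- \frac{2}{5} - 6 - 5\right) 23 = 3 \left(- \frac{57}{5}\right) 23 = \left(- \frac{171}{5}\right) 23 = - \frac{3933}{5}$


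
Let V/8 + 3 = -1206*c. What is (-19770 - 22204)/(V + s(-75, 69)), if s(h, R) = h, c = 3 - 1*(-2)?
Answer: 41974/48339 ≈ 0.86833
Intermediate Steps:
c = 5 (c = 3 + 2 = 5)
V = -48264 (V = -24 + 8*(-1206*5) = -24 + 8*(-6030) = -24 - 48240 = -48264)
(-19770 - 22204)/(V + s(-75, 69)) = (-19770 - 22204)/(-48264 - 75) = -41974/(-48339) = -41974*(-1/48339) = 41974/48339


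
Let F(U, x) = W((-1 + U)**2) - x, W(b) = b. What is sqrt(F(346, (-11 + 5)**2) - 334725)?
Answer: 2*I*sqrt(53934) ≈ 464.47*I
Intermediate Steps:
F(U, x) = (-1 + U)**2 - x
sqrt(F(346, (-11 + 5)**2) - 334725) = sqrt(((-1 + 346)**2 - (-11 + 5)**2) - 334725) = sqrt((345**2 - 1*(-6)**2) - 334725) = sqrt((119025 - 1*36) - 334725) = sqrt((119025 - 36) - 334725) = sqrt(118989 - 334725) = sqrt(-215736) = 2*I*sqrt(53934)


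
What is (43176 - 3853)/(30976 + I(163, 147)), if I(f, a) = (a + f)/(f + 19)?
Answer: 3578393/2818971 ≈ 1.2694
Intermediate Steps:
I(f, a) = (a + f)/(19 + f)
(43176 - 3853)/(30976 + I(163, 147)) = (43176 - 3853)/(30976 + (147 + 163)/(19 + 163)) = 39323/(30976 + 310/182) = 39323/(30976 + (1/182)*310) = 39323/(30976 + 155/91) = 39323/(2818971/91) = 39323*(91/2818971) = 3578393/2818971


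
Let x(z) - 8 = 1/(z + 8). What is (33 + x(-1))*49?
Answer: 2016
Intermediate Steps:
x(z) = 8 + 1/(8 + z) (x(z) = 8 + 1/(z + 8) = 8 + 1/(8 + z))
(33 + x(-1))*49 = (33 + (65 + 8*(-1))/(8 - 1))*49 = (33 + (65 - 8)/7)*49 = (33 + (⅐)*57)*49 = (33 + 57/7)*49 = (288/7)*49 = 2016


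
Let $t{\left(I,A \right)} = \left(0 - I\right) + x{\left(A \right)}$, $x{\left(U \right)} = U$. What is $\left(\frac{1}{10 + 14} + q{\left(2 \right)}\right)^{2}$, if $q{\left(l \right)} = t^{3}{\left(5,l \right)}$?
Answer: $\frac{418609}{576} \approx 726.75$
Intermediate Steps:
$t{\left(I,A \right)} = A - I$ ($t{\left(I,A \right)} = \left(0 - I\right) + A = - I + A = A - I$)
$q{\left(l \right)} = \left(-5 + l\right)^{3}$ ($q{\left(l \right)} = \left(l - 5\right)^{3} = \left(-5 + l\right)^{3}$)
$\left(\frac{1}{10 + 14} + q{\left(2 \right)}\right)^{2} = \left(\frac{1}{10 + 14} + \left(-5 + 2\right)^{3}\right)^{2} = \left(\frac{1}{24} + \left(-3\right)^{3}\right)^{2} = \left(\frac{1}{24} - 27\right)^{2} = \left(- \frac{647}{24}\right)^{2} = \frac{418609}{576}$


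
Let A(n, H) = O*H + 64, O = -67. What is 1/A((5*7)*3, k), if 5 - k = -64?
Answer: -1/4559 ≈ -0.00021935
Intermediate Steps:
k = 69 (k = 5 - 1*(-64) = 5 + 64 = 69)
A(n, H) = 64 - 67*H (A(n, H) = -67*H + 64 = 64 - 67*H)
1/A((5*7)*3, k) = 1/(64 - 67*69) = 1/(64 - 4623) = 1/(-4559) = -1/4559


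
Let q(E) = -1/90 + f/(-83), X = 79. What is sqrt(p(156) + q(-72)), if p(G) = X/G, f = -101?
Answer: sqrt(1794037115)/32370 ≈ 1.3085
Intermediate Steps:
p(G) = 79/G
q(E) = 9007/7470 (q(E) = -1/90 - 101/(-83) = -1*1/90 - 101*(-1/83) = -1/90 + 101/83 = 9007/7470)
sqrt(p(156) + q(-72)) = sqrt(79/156 + 9007/7470) = sqrt(332537/194220) = sqrt(1794037115)/32370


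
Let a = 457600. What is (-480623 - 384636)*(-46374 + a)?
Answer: -355816997534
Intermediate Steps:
(-480623 - 384636)*(-46374 + a) = (-480623 - 384636)*(-46374 + 457600) = -865259*411226 = -355816997534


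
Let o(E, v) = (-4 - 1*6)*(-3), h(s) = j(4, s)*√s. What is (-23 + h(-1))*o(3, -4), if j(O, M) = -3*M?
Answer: -690 + 90*I ≈ -690.0 + 90.0*I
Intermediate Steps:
h(s) = -3*s^(3/2) (h(s) = (-3*s)*√s = -3*s^(3/2))
o(E, v) = 30 (o(E, v) = (-4 - 6)*(-3) = -10*(-3) = 30)
(-23 + h(-1))*o(3, -4) = (-23 - (-3)*I)*30 = (-23 + 3*I)*30 = -690 + 90*I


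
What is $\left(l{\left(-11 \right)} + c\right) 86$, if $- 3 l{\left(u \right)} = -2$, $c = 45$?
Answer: $\frac{11782}{3} \approx 3927.3$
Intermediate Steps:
$l{\left(u \right)} = \frac{2}{3}$ ($l{\left(u \right)} = \left(- \frac{1}{3}\right) \left(-2\right) = \frac{2}{3}$)
$\left(l{\left(-11 \right)} + c\right) 86 = \left(\frac{2}{3} + 45\right) 86 = \frac{137}{3} \cdot 86 = \frac{11782}{3}$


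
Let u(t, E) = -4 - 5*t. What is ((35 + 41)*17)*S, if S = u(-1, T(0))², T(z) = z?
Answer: 1292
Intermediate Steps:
S = 1 (S = (-4 - 5*(-1))² = (-4 + 5)² = 1² = 1)
((35 + 41)*17)*S = ((35 + 41)*17)*1 = (76*17)*1 = 1292*1 = 1292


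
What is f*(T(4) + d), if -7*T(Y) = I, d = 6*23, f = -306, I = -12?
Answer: -299268/7 ≈ -42753.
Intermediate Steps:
d = 138
T(Y) = 12/7 (T(Y) = -1/7*(-12) = 12/7)
f*(T(4) + d) = -306*(12/7 + 138) = -306*978/7 = -299268/7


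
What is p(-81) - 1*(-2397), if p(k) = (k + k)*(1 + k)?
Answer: 15357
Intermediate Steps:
p(k) = 2*k*(1 + k) (p(k) = (2*k)*(1 + k) = 2*k*(1 + k))
p(-81) - 1*(-2397) = 2*(-81)*(1 - 81) - 1*(-2397) = 2*(-81)*(-80) + 2397 = 12960 + 2397 = 15357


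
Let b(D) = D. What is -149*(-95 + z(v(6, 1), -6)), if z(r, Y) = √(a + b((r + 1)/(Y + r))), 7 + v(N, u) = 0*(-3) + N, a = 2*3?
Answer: 14155 - 149*√6 ≈ 13790.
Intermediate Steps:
a = 6
v(N, u) = -7 + N (v(N, u) = -7 + (0*(-3) + N) = -7 + (0 + N) = -7 + N)
z(r, Y) = √(6 + (1 + r)/(Y + r)) (z(r, Y) = √(6 + (r + 1)/(Y + r)) = √(6 + (1 + r)/(Y + r)))
-149*(-95 + z(v(6, 1), -6)) = -149*(-95 + √((1 + 6*(-6) + 7*(-7 + 6))/(-6 + (-7 + 6)))) = -149*(-95 + √((1 - 36 + 7*(-1))/(-6 - 1))) = -149*(-95 + √((1 - 36 - 7)/(-7))) = -149*(-95 + √(-⅐*(-42))) = -149*(-95 + √6) = 14155 - 149*√6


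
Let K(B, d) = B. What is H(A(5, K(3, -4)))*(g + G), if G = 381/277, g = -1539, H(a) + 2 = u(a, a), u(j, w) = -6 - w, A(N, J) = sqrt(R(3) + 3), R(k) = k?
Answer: 3407376/277 + 425922*sqrt(6)/277 ≈ 16067.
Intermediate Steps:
A(N, J) = sqrt(6) (A(N, J) = sqrt(3 + 3) = sqrt(6))
H(a) = -8 - a (H(a) = -2 + (-6 - a) = -8 - a)
G = 381/277 (G = 381*(1/277) = 381/277 ≈ 1.3755)
H(A(5, K(3, -4)))*(g + G) = (-8 - sqrt(6))*(-1539 + 381/277) = (-8 - sqrt(6))*(-425922/277) = 3407376/277 + 425922*sqrt(6)/277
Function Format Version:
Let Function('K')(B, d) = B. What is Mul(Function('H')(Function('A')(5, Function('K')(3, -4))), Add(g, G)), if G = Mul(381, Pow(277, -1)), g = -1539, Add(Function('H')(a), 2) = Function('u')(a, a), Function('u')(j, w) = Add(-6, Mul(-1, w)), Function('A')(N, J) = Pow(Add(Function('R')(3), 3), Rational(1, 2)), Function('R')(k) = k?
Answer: Add(Rational(3407376, 277), Mul(Rational(425922, 277), Pow(6, Rational(1, 2)))) ≈ 16067.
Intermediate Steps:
Function('A')(N, J) = Pow(6, Rational(1, 2)) (Function('A')(N, J) = Pow(Add(3, 3), Rational(1, 2)) = Pow(6, Rational(1, 2)))
Function('H')(a) = Add(-8, Mul(-1, a)) (Function('H')(a) = Add(-2, Add(-6, Mul(-1, a))) = Add(-8, Mul(-1, a)))
G = Rational(381, 277) (G = Mul(381, Rational(1, 277)) = Rational(381, 277) ≈ 1.3755)
Mul(Function('H')(Function('A')(5, Function('K')(3, -4))), Add(g, G)) = Mul(Add(-8, Mul(-1, Pow(6, Rational(1, 2)))), Add(-1539, Rational(381, 277))) = Mul(Add(-8, Mul(-1, Pow(6, Rational(1, 2)))), Rational(-425922, 277)) = Add(Rational(3407376, 277), Mul(Rational(425922, 277), Pow(6, Rational(1, 2))))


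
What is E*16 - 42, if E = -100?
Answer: -1642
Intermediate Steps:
E*16 - 42 = -100*16 - 42 = -1600 - 42 = -1642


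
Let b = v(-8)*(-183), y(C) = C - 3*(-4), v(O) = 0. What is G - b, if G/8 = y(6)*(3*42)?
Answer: 18144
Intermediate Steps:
y(C) = 12 + C (y(C) = C + 12 = 12 + C)
b = 0 (b = 0*(-183) = 0)
G = 18144 (G = 8*((12 + 6)*(3*42)) = 8*(18*126) = 8*2268 = 18144)
G - b = 18144 - 1*0 = 18144 + 0 = 18144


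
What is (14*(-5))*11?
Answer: -770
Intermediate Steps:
(14*(-5))*11 = -70*11 = -770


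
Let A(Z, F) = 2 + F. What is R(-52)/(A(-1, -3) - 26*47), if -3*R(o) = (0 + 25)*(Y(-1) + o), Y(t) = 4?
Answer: -400/1223 ≈ -0.32706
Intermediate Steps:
R(o) = -100/3 - 25*o/3 (R(o) = -(0 + 25)*(4 + o)/3 = -25*(4 + o)/3 = -(100 + 25*o)/3 = -100/3 - 25*o/3)
R(-52)/(A(-1, -3) - 26*47) = (-100/3 - 25/3*(-52))/((2 - 3) - 26*47) = (-100/3 + 1300/3)/(-1 - 1222) = 400/(-1223) = 400*(-1/1223) = -400/1223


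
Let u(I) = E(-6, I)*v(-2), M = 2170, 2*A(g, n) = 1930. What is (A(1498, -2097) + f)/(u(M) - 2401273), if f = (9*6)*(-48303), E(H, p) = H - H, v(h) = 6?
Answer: 2607397/2401273 ≈ 1.0858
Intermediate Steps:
A(g, n) = 965 (A(g, n) = (1/2)*1930 = 965)
E(H, p) = 0
u(I) = 0 (u(I) = 0*6 = 0)
f = -2608362 (f = 54*(-48303) = -2608362)
(A(1498, -2097) + f)/(u(M) - 2401273) = (965 - 2608362)/(0 - 2401273) = -2607397/(-2401273) = -2607397*(-1/2401273) = 2607397/2401273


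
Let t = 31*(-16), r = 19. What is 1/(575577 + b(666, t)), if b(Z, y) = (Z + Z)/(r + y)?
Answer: 53/30505433 ≈ 1.7374e-6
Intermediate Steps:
t = -496
b(Z, y) = 2*Z/(19 + y) (b(Z, y) = (Z + Z)/(19 + y) = (2*Z)/(19 + y) = 2*Z/(19 + y))
1/(575577 + b(666, t)) = 1/(575577 + 2*666/(19 - 496)) = 1/(575577 + 2*666/(-477)) = 1/(575577 + 2*666*(-1/477)) = 1/(575577 - 148/53) = 1/(30505433/53) = 53/30505433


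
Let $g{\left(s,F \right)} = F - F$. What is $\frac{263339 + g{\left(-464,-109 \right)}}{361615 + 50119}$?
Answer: $\frac{263339}{411734} \approx 0.63959$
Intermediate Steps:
$g{\left(s,F \right)} = 0$
$\frac{263339 + g{\left(-464,-109 \right)}}{361615 + 50119} = \frac{263339 + 0}{361615 + 50119} = \frac{263339}{411734}$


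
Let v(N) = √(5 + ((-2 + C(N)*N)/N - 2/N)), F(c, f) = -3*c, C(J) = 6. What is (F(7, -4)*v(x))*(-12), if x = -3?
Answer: 84*√111 ≈ 885.00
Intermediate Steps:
v(N) = √(5 - 2/N + (-2 + 6*N)/N) (v(N) = √(5 + ((-2 + 6*N)/N - 2/N)) = √(5 + (-2/N + (-2 + 6*N)/N)) = √(5 - 2/N + (-2 + 6*N)/N))
(F(7, -4)*v(x))*(-12) = ((-3*7)*√(11 - 4/(-3)))*(-12) = -21*√(11 - 4*(-⅓))*(-12) = -21*√(11 + 4/3)*(-12) = -7*√111*(-12) = 84*√111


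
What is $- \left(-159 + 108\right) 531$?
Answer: $27081$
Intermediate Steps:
$- \left(-159 + 108\right) 531 = - \left(-51\right) 531 = \left(-1\right) \left(-27081\right) = 27081$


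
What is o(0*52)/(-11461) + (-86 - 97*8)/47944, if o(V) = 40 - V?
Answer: -5898571/274743092 ≈ -0.021469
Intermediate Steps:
o(0*52)/(-11461) + (-86 - 97*8)/47944 = (40 - 0*52)/(-11461) + (-86 - 97*8)/47944 = (40 - 1*0)*(-1/11461) + (-86 - 776)*(1/47944) = (40 + 0)*(-1/11461) - 862*1/47944 = 40*(-1/11461) - 431/23972 = -40/11461 - 431/23972 = -5898571/274743092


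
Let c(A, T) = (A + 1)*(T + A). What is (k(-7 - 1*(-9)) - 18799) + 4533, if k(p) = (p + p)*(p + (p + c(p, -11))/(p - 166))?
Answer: -584553/41 ≈ -14257.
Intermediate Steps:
c(A, T) = (1 + A)*(A + T)
k(p) = 2*p*(p + (-11 + p² - 9*p)/(-166 + p)) (k(p) = (p + p)*(p + (p + (p - 11 + p² + p*(-11)))/(p - 166)) = (2*p)*(p + (p + (p - 11 + p² - 11*p))/(-166 + p)) = (2*p)*(p + (p + (-11 + p² - 10*p))/(-166 + p)) = (2*p)*(p + (-11 + p² - 9*p)/(-166 + p)) = 2*p*(p + (-11 + p² - 9*p)/(-166 + p)))
(k(-7 - 1*(-9)) - 18799) + 4533 = (2*(-7 - 1*(-9))*(-11 - 175*(-7 - 1*(-9)) + 2*(-7 - 1*(-9))²)/(-166 + (-7 - 1*(-9))) - 18799) + 4533 = (2*(-7 + 9)*(-11 - 175*(-7 + 9) + 2*(-7 + 9)²)/(-166 + (-7 + 9)) - 18799) + 4533 = (2*2*(-11 - 175*2 + 2*2²)/(-166 + 2) - 18799) + 4533 = (2*2*(-11 - 350 + 2*4)/(-164) - 18799) + 4533 = (2*2*(-1/164)*(-11 - 350 + 8) - 18799) + 4533 = (2*2*(-1/164)*(-353) - 18799) + 4533 = (353/41 - 18799) + 4533 = -770406/41 + 4533 = -584553/41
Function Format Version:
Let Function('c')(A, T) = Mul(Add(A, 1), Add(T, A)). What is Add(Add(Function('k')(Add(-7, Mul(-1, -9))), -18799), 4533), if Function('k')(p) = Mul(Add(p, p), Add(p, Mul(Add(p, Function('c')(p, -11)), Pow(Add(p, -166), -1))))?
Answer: Rational(-584553, 41) ≈ -14257.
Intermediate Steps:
Function('c')(A, T) = Mul(Add(1, A), Add(A, T))
Function('k')(p) = Mul(2, p, Add(p, Mul(Pow(Add(-166, p), -1), Add(-11, Pow(p, 2), Mul(-9, p))))) (Function('k')(p) = Mul(Add(p, p), Add(p, Mul(Add(p, Add(p, -11, Pow(p, 2), Mul(p, -11))), Pow(Add(p, -166), -1)))) = Mul(Mul(2, p), Add(p, Mul(Add(p, Add(p, -11, Pow(p, 2), Mul(-11, p))), Pow(Add(-166, p), -1)))) = Mul(Mul(2, p), Add(p, Mul(Add(p, Add(-11, Pow(p, 2), Mul(-10, p))), Pow(Add(-166, p), -1)))) = Mul(Mul(2, p), Add(p, Mul(Add(-11, Pow(p, 2), Mul(-9, p)), Pow(Add(-166, p), -1)))) = Mul(Mul(2, p), Add(p, Mul(Pow(Add(-166, p), -1), Add(-11, Pow(p, 2), Mul(-9, p))))) = Mul(2, p, Add(p, Mul(Pow(Add(-166, p), -1), Add(-11, Pow(p, 2), Mul(-9, p))))))
Add(Add(Function('k')(Add(-7, Mul(-1, -9))), -18799), 4533) = Add(Add(Mul(2, Add(-7, Mul(-1, -9)), Pow(Add(-166, Add(-7, Mul(-1, -9))), -1), Add(-11, Mul(-175, Add(-7, Mul(-1, -9))), Mul(2, Pow(Add(-7, Mul(-1, -9)), 2)))), -18799), 4533) = Add(Add(Mul(2, Add(-7, 9), Pow(Add(-166, Add(-7, 9)), -1), Add(-11, Mul(-175, Add(-7, 9)), Mul(2, Pow(Add(-7, 9), 2)))), -18799), 4533) = Add(Add(Mul(2, 2, Pow(Add(-166, 2), -1), Add(-11, Mul(-175, 2), Mul(2, Pow(2, 2)))), -18799), 4533) = Add(Add(Mul(2, 2, Pow(-164, -1), Add(-11, -350, Mul(2, 4))), -18799), 4533) = Add(Add(Mul(2, 2, Rational(-1, 164), Add(-11, -350, 8)), -18799), 4533) = Add(Add(Mul(2, 2, Rational(-1, 164), -353), -18799), 4533) = Add(Add(Rational(353, 41), -18799), 4533) = Add(Rational(-770406, 41), 4533) = Rational(-584553, 41)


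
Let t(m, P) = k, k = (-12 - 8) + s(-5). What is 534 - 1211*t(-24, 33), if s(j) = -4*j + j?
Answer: 6589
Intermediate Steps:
s(j) = -3*j
k = -5 (k = (-12 - 8) - 3*(-5) = -20 + 15 = -5)
t(m, P) = -5
534 - 1211*t(-24, 33) = 534 - 1211*(-5) = 534 + 6055 = 6589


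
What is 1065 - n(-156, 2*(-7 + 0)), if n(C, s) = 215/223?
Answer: 237280/223 ≈ 1064.0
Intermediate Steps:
n(C, s) = 215/223 (n(C, s) = 215*(1/223) = 215/223)
1065 - n(-156, 2*(-7 + 0)) = 1065 - 1*215/223 = 1065 - 215/223 = 237280/223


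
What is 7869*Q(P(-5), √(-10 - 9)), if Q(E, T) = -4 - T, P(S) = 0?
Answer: -31476 - 7869*I*√19 ≈ -31476.0 - 34300.0*I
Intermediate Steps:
7869*Q(P(-5), √(-10 - 9)) = 7869*(-4 - √(-10 - 9)) = 7869*(-4 - √(-19)) = 7869*(-4 - I*√19) = -31476 - 7869*I*√19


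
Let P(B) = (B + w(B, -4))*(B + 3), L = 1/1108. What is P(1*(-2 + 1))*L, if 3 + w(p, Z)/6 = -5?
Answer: -49/554 ≈ -0.088448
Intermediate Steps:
w(p, Z) = -48 (w(p, Z) = -18 + 6*(-5) = -18 - 30 = -48)
L = 1/1108 ≈ 0.00090253
P(B) = (-48 + B)*(3 + B) (P(B) = (B - 48)*(B + 3) = (-48 + B)*(3 + B))
P(1*(-2 + 1))*L = (-144 + (1*(-2 + 1))² - 45*(-2 + 1))*(1/1108) = (-144 + (1*(-1))² - 45*(-1))*(1/1108) = (-144 + (-1)² - 45*(-1))*(1/1108) = (-144 + 1 + 45)*(1/1108) = -98*1/1108 = -49/554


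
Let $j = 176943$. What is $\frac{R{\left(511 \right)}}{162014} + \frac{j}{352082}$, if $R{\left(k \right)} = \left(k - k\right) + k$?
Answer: $\frac{7211789276}{14260553287} \approx 0.50572$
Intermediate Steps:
$R{\left(k \right)} = k$ ($R{\left(k \right)} = 0 + k = k$)
$\frac{R{\left(511 \right)}}{162014} + \frac{j}{352082} = \frac{511}{162014} + \frac{176943}{352082} = \frac{7211789276}{14260553287}$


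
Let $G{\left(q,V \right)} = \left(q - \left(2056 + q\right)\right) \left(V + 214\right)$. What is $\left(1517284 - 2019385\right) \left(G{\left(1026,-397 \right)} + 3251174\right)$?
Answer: $-1821332213622$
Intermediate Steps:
$G{\left(q,V \right)} = -439984 - 2056 V$ ($G{\left(q,V \right)} = - 2056 \left(214 + V\right) = -439984 - 2056 V$)
$\left(1517284 - 2019385\right) \left(G{\left(1026,-397 \right)} + 3251174\right) = \left(1517284 - 2019385\right) \left(\left(-439984 - -816232\right) + 3251174\right) = - 502101 \left(\left(-439984 + 816232\right) + 3251174\right) = - 502101 \left(376248 + 3251174\right) = \left(-502101\right) 3627422 = -1821332213622$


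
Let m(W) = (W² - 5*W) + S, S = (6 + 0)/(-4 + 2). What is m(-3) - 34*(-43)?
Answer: 1483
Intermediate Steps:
S = -3 (S = 6/(-2) = 6*(-½) = -3)
m(W) = -3 + W² - 5*W (m(W) = (W² - 5*W) - 3 = -3 + W² - 5*W)
m(-3) - 34*(-43) = (-3 + (-3)² - 5*(-3)) - 34*(-43) = (-3 + 9 + 15) + 1462 = 21 + 1462 = 1483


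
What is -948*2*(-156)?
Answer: 295776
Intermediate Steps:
-948*2*(-156) = -158*12*(-156) = -1896*(-156) = 295776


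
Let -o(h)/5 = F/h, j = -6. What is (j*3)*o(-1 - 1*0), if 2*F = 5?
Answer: -225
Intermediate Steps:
F = 5/2 (F = (1/2)*5 = 5/2 ≈ 2.5000)
o(h) = -25/(2*h)
(j*3)*o(-1 - 1*0) = (-6*3)*(-25/(2*(-1 - 1*0))) = -(-225)/(-1 + 0) = -(-225)/(-1) = -(-225)*(-1) = -18*25/2 = -225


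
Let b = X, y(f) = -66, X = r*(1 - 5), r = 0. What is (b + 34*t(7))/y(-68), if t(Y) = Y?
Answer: -119/33 ≈ -3.6061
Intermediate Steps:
X = 0 (X = 0*(1 - 5) = 0*(-4) = 0)
b = 0
(b + 34*t(7))/y(-68) = (0 + 34*7)/(-66) = (0 + 238)*(-1/66) = 238*(-1/66) = -119/33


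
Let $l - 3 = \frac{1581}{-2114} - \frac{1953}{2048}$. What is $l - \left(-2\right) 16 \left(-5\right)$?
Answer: $- \frac{343546817}{2164736} \approx -158.7$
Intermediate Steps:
$l = \frac{2810943}{2164736}$ ($l = 3 + \left(\frac{1581}{-2114} - \frac{1953}{2048}\right) = 3 + \left(1581 \left(- \frac{1}{2114}\right) - \frac{1953}{2048}\right) = 3 - \frac{3683265}{2164736} = \frac{2810943}{2164736} \approx 1.2985$)
$l - \left(-2\right) 16 \left(-5\right) = \frac{2810943}{2164736} - \left(-2\right) 16 \left(-5\right) = \frac{2810943}{2164736} - \left(-32\right) \left(-5\right) = \frac{2810943}{2164736} - 160 = - \frac{343546817}{2164736}$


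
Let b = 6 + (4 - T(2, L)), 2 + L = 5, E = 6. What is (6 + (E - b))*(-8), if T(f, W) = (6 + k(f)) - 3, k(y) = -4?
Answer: -8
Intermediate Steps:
L = 3 (L = -2 + 5 = 3)
T(f, W) = -1 (T(f, W) = (6 - 4) - 3 = 2 - 3 = -1)
b = 11 (b = 6 + (4 - 1*(-1)) = 6 + (4 + 1) = 6 + 5 = 11)
(6 + (E - b))*(-8) = (6 + (6 - 1*11))*(-8) = (6 + (6 - 11))*(-8) = (6 - 5)*(-8) = 1*(-8) = -8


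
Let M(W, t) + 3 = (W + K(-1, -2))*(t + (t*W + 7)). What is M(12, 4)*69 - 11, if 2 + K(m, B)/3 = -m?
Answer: 36421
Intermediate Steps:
K(m, B) = -6 - 3*m (K(m, B) = -6 + 3*(-m) = -6 - 3*m)
M(W, t) = -3 + (-3 + W)*(7 + t + W*t) (M(W, t) = -3 + (W + (-6 - 3*(-1)))*(t + (t*W + 7)) = -3 + (W + (-6 + 3))*(t + (W*t + 7)) = -3 + (W - 3)*(t + (7 + W*t)) = -3 + (-3 + W)*(7 + t + W*t))
M(12, 4)*69 - 11 = (-24 - 3*4 + 7*12 + 4*12² - 2*12*4)*69 - 11 = (-24 - 12 + 84 + 4*144 - 96)*69 - 11 = (-24 - 12 + 84 + 576 - 96)*69 - 11 = 528*69 - 11 = 36432 - 11 = 36421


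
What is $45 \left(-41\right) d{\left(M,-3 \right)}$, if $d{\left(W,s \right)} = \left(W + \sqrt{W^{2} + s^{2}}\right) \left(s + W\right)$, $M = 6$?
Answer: $-33210 - 16605 \sqrt{5} \approx -70340.0$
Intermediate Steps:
$d{\left(W,s \right)} = \left(W + s\right) \left(W + \sqrt{W^{2} + s^{2}}\right)$ ($d{\left(W,s \right)} = \left(W + \sqrt{W^{2} + s^{2}}\right) \left(W + s\right) = \left(W + s\right) \left(W + \sqrt{W^{2} + s^{2}}\right)$)
$45 \left(-41\right) d{\left(M,-3 \right)} = 45 \left(-41\right) \left(6^{2} + 6 \left(-3\right) + 6 \sqrt{6^{2} + \left(-3\right)^{2}} - 3 \sqrt{6^{2} + \left(-3\right)^{2}}\right) = - 1845 \left(36 - 18 + 6 \sqrt{36 + 9} - 3 \sqrt{36 + 9}\right) = - 1845 \left(36 - 18 + 6 \sqrt{45} - 3 \sqrt{45}\right) = - 1845 \left(36 - 18 + 6 \cdot 3 \sqrt{5} - 3 \cdot 3 \sqrt{5}\right) = - 1845 \left(36 - 18 + 18 \sqrt{5} - 9 \sqrt{5}\right) = - 1845 \left(18 + 9 \sqrt{5}\right) = -33210 - 16605 \sqrt{5}$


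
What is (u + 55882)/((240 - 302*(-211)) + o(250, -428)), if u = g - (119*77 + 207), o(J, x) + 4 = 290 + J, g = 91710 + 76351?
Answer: 214573/64498 ≈ 3.3268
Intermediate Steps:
g = 168061
o(J, x) = 286 + J (o(J, x) = -4 + (290 + J) = 286 + J)
u = 158691 (u = 168061 - (119*77 + 207) = 168061 - (9163 + 207) = 168061 - 1*9370 = 168061 - 9370 = 158691)
(u + 55882)/((240 - 302*(-211)) + o(250, -428)) = (158691 + 55882)/((240 - 302*(-211)) + (286 + 250)) = 214573/((240 + 63722) + 536) = 214573/(63962 + 536) = 214573/64498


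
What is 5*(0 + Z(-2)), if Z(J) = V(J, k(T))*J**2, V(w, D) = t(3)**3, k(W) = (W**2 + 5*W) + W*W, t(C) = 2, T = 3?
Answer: 160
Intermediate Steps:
k(W) = 2*W**2 + 5*W (k(W) = (W**2 + 5*W) + W**2 = 2*W**2 + 5*W)
V(w, D) = 8 (V(w, D) = 2**3 = 8)
Z(J) = 8*J**2
5*(0 + Z(-2)) = 5*(0 + 8*(-2)**2) = 5*(0 + 8*4) = 5*(0 + 32) = 5*32 = 160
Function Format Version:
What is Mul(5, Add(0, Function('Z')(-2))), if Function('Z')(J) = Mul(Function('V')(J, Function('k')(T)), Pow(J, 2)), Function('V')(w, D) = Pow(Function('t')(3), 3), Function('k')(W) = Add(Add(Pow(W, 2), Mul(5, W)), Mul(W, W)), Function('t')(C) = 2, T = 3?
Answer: 160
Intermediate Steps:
Function('k')(W) = Add(Mul(2, Pow(W, 2)), Mul(5, W)) (Function('k')(W) = Add(Add(Pow(W, 2), Mul(5, W)), Pow(W, 2)) = Add(Mul(2, Pow(W, 2)), Mul(5, W)))
Function('V')(w, D) = 8 (Function('V')(w, D) = Pow(2, 3) = 8)
Function('Z')(J) = Mul(8, Pow(J, 2))
Mul(5, Add(0, Function('Z')(-2))) = Mul(5, Add(0, Mul(8, Pow(-2, 2)))) = Mul(5, Add(0, Mul(8, 4))) = Mul(5, Add(0, 32)) = Mul(5, 32) = 160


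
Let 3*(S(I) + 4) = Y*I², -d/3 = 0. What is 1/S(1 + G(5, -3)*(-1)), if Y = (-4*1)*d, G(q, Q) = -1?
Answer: -¼ ≈ -0.25000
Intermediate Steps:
d = 0 (d = -3*0 = 0)
Y = 0 (Y = -4*1*0 = -4*0 = 0)
S(I) = -4 (S(I) = -4 + (0*I²)/3 = -4 + (⅓)*0 = -4 + 0 = -4)
1/S(1 + G(5, -3)*(-1)) = 1/(-4) = -¼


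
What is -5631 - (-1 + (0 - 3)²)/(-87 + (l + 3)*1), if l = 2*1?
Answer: -230867/41 ≈ -5630.9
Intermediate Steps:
l = 2
-5631 - (-1 + (0 - 3)²)/(-87 + (l + 3)*1) = -5631 - (-1 + (0 - 3)²)/(-87 + (2 + 3)*1) = -5631 - (-1 + (-3)²)/(-87 + 5*1) = -5631 - (-1 + 9)/(-87 + 5) = -5631 - 8/(-82) = -5631 - (-1)*8/82 = -5631 - 1*(-4/41) = -5631 + 4/41 = -230867/41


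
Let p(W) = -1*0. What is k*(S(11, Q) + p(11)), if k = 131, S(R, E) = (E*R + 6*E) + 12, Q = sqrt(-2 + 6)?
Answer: 6026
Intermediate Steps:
Q = 2 (Q = sqrt(4) = 2)
S(R, E) = 12 + 6*E + E*R (S(R, E) = (6*E + E*R) + 12 = 12 + 6*E + E*R)
p(W) = 0
k*(S(11, Q) + p(11)) = 131*((12 + 6*2 + 2*11) + 0) = 131*((12 + 12 + 22) + 0) = 131*(46 + 0) = 131*46 = 6026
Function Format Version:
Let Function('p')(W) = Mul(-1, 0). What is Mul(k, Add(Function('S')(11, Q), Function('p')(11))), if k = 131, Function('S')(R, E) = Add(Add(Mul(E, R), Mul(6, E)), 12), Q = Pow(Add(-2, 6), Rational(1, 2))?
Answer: 6026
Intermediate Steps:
Q = 2 (Q = Pow(4, Rational(1, 2)) = 2)
Function('S')(R, E) = Add(12, Mul(6, E), Mul(E, R)) (Function('S')(R, E) = Add(Add(Mul(6, E), Mul(E, R)), 12) = Add(12, Mul(6, E), Mul(E, R)))
Function('p')(W) = 0
Mul(k, Add(Function('S')(11, Q), Function('p')(11))) = Mul(131, Add(Add(12, Mul(6, 2), Mul(2, 11)), 0)) = Mul(131, Add(Add(12, 12, 22), 0)) = Mul(131, Add(46, 0)) = Mul(131, 46) = 6026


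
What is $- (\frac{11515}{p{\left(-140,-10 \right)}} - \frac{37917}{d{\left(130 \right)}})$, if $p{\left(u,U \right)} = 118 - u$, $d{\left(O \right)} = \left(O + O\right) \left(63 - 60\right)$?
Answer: $\frac{133481}{33540} \approx 3.9798$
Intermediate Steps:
$d{\left(O \right)} = 6 O$ ($d{\left(O \right)} = 2 O 3 = 6 O$)
$- (\frac{11515}{p{\left(-140,-10 \right)}} - \frac{37917}{d{\left(130 \right)}}) = - (\frac{11515}{118 - -140} - \frac{37917}{6 \cdot 130}) = - (\frac{11515}{118 + 140} - \frac{37917}{780}) = - (\frac{11515}{258} - \frac{12639}{260}) = \left(-1\right) \left(- \frac{133481}{33540}\right) = \frac{133481}{33540}$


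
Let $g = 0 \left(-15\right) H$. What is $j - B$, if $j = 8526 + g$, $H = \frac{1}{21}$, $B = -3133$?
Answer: $11659$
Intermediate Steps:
$H = \frac{1}{21} \approx 0.047619$
$g = 0$ ($g = 0 \left(-15\right) \frac{1}{21} = 0 \cdot \frac{1}{21} = 0$)
$j = 8526$ ($j = 8526 + 0 = 8526$)
$j - B = 8526 - -3133 = 8526 + 3133 = 11659$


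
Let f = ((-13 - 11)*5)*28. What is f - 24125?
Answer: -27485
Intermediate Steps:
f = -3360 (f = -24*5*28 = -120*28 = -3360)
f - 24125 = -3360 - 24125 = -27485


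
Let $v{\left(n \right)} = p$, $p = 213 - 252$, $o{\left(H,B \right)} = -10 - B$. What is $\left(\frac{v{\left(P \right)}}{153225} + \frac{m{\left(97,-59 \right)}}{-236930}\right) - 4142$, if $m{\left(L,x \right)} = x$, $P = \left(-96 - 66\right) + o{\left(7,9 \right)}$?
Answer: $- \frac{10024633886233}{2420239950} \approx -4142.0$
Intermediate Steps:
$p = -39$ ($p = 213 - 252 = -39$)
$P = -181$ ($P = \left(-96 - 66\right) - 19 = -162 - 19 = -181$)
$v{\left(n \right)} = -39$
$\left(\frac{v{\left(P \right)}}{153225} + \frac{m{\left(97,-59 \right)}}{-236930}\right) - 4142 = \left(- \frac{39}{153225} - \frac{59}{-236930}\right) - 4142 = \left(\left(-39\right) \frac{1}{153225} - - \frac{59}{236930}\right) - 4142 = \left(- \frac{13}{51075} + \frac{59}{236930}\right) - 4142 = - \frac{13333}{2420239950} - 4142 = - \frac{10024633886233}{2420239950}$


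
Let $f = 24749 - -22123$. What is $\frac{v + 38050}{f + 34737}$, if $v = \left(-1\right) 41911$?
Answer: $- \frac{117}{2473} \approx -0.047311$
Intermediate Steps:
$f = 46872$ ($f = 24749 + 22123 = 46872$)
$v = -41911$
$\frac{v + 38050}{f + 34737} = \frac{-41911 + 38050}{46872 + 34737} = - \frac{3861}{81609} = \left(-3861\right) \frac{1}{81609} = - \frac{117}{2473}$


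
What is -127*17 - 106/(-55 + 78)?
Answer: -49763/23 ≈ -2163.6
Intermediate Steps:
-127*17 - 106/(-55 + 78) = -2159 - 106/23 = -49763/23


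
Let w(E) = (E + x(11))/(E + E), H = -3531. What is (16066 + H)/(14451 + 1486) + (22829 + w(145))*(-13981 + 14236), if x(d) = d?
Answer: 2690555352236/462173 ≈ 5.8215e+6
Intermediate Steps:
w(E) = (11 + E)/(2*E) (w(E) = (E + 11)/(E + E) = (11 + E)/((2*E)) = (11 + E)*(1/(2*E)) = (11 + E)/(2*E))
(16066 + H)/(14451 + 1486) + (22829 + w(145))*(-13981 + 14236) = (16066 - 3531)/(14451 + 1486) + (22829 + (½)*(11 + 145)/145)*(-13981 + 14236) = 12535/15937 + (22829 + (½)*(1/145)*156)*255 = 12535*(1/15937) + (22829 + 78/145)*255 = 12535/15937 + (3310283/145)*255 = 12535/15937 + 168824433/29 = 2690555352236/462173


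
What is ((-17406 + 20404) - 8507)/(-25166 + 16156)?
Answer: 5509/9010 ≈ 0.61143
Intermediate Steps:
((-17406 + 20404) - 8507)/(-25166 + 16156) = (2998 - 8507)/(-9010) = -5509*(-1/9010) = 5509/9010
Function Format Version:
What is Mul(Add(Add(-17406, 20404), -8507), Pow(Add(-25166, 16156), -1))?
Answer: Rational(5509, 9010) ≈ 0.61143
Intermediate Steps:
Mul(Add(Add(-17406, 20404), -8507), Pow(Add(-25166, 16156), -1)) = Mul(Add(2998, -8507), Pow(-9010, -1)) = Mul(-5509, Rational(-1, 9010)) = Rational(5509, 9010)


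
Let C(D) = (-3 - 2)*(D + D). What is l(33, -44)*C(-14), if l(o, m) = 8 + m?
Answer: -5040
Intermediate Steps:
C(D) = -10*D
l(33, -44)*C(-14) = (8 - 44)*(-10*(-14)) = -36*140 = -5040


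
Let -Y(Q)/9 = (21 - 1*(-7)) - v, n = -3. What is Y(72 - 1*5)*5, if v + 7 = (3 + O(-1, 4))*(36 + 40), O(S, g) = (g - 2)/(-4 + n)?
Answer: 53955/7 ≈ 7707.9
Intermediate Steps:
O(S, g) = 2/7 - g/7 (O(S, g) = (g - 2)/(-4 - 3) = (-2 + g)/(-7) = (-2 + g)*(-⅐) = 2/7 - g/7)
v = 1395/7 (v = -7 + (3 + (2/7 - ⅐*4))*(36 + 40) = -7 + (3 + (2/7 - 4/7))*76 = -7 + (3 - 2/7)*76 = -7 + (19/7)*76 = -7 + 1444/7 = 1395/7 ≈ 199.29)
Y(Q) = 10791/7 (Y(Q) = -9*((21 - 1*(-7)) - 1*1395/7) = -9*((21 + 7) - 1395/7) = -9*(28 - 1395/7) = -9*(-1199/7) = 10791/7)
Y(72 - 1*5)*5 = (10791/7)*5 = 53955/7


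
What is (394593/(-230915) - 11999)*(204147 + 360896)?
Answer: -1565815337248154/230915 ≈ -6.7809e+9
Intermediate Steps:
(394593/(-230915) - 11999)*(204147 + 360896) = (394593*(-1/230915) - 11999)*565043 = (-394593/230915 - 11999)*565043 = -2771143678/230915*565043 = -1565815337248154/230915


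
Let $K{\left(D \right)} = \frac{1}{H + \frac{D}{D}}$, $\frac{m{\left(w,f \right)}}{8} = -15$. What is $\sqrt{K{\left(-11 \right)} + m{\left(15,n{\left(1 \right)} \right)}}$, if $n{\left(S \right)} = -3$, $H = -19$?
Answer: $\frac{i \sqrt{4322}}{6} \approx 10.957 i$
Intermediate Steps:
$m{\left(w,f \right)} = -120$ ($m{\left(w,f \right)} = 8 \left(-15\right) = -120$)
$K{\left(D \right)} = - \frac{1}{18}$ ($K{\left(D \right)} = \frac{1}{-19 + \frac{D}{D}} = \frac{1}{-19 + 1} = \frac{1}{-18} = - \frac{1}{18}$)
$\sqrt{K{\left(-11 \right)} + m{\left(15,n{\left(1 \right)} \right)}} = \sqrt{- \frac{1}{18} - 120} = \sqrt{- \frac{2161}{18}} = \frac{i \sqrt{4322}}{6}$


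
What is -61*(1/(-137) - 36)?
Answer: 300913/137 ≈ 2196.4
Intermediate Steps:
-61*(1/(-137) - 36) = -61*(-1/137 - 36) = -61*(-4933/137) = 300913/137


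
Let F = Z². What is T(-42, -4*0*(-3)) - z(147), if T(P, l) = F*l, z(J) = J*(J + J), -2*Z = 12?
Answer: -43218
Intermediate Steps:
Z = -6 (Z = -½*12 = -6)
z(J) = 2*J² (z(J) = J*(2*J) = 2*J²)
F = 36 (F = (-6)² = 36)
T(P, l) = 36*l
T(-42, -4*0*(-3)) - z(147) = 36*(-4*0*(-3)) - 2*147² = 36*(0*(-3)) - 2*21609 = 36*0 - 1*43218 = 0 - 43218 = -43218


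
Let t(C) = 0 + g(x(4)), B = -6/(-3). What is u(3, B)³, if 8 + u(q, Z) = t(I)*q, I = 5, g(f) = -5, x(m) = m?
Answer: -12167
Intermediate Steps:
B = 2 (B = -6*(-⅓) = 2)
t(C) = -5 (t(C) = 0 - 5 = -5)
u(q, Z) = -8 - 5*q
u(3, B)³ = (-8 - 5*3)³ = (-8 - 15)³ = (-23)³ = -12167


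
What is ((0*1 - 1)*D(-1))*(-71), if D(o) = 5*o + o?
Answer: -426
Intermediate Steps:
D(o) = 6*o
((0*1 - 1)*D(-1))*(-71) = ((0*1 - 1)*(6*(-1)))*(-71) = ((0 - 1)*(-6))*(-71) = -1*(-6)*(-71) = 6*(-71) = -426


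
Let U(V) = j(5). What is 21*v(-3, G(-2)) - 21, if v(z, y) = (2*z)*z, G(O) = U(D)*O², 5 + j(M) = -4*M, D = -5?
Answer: 357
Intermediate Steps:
j(M) = -5 - 4*M
U(V) = -25 (U(V) = -5 - 4*5 = -5 - 20 = -25)
G(O) = -25*O²
v(z, y) = 2*z²
21*v(-3, G(-2)) - 21 = 21*(2*(-3)²) - 21 = 21*(2*9) - 21 = 21*18 - 21 = 378 - 21 = 357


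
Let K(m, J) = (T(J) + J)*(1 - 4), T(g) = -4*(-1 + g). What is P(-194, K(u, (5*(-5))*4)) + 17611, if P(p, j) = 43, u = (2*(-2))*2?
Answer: 17654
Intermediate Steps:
T(g) = 4 - 4*g
u = -8 (u = -4*2 = -8)
K(m, J) = -12 + 9*J (K(m, J) = ((4 - 4*J) + J)*(1 - 4) = (4 - 3*J)*(-3) = -12 + 9*J)
P(-194, K(u, (5*(-5))*4)) + 17611 = 43 + 17611 = 17654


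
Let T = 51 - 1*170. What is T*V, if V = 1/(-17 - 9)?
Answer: 119/26 ≈ 4.5769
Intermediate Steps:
V = -1/26 (V = 1/(-26) = -1/26 ≈ -0.038462)
T = -119 (T = 51 - 170 = -119)
T*V = -119*(-1/26) = 119/26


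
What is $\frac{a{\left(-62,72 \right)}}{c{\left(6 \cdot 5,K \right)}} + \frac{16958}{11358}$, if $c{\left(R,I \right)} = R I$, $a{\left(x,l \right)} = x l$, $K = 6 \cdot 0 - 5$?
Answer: $\frac{4437151}{141975} \approx 31.253$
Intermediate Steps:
$K = -5$ ($K = 0 - 5 = -5$)
$a{\left(x,l \right)} = l x$
$c{\left(R,I \right)} = I R$
$\frac{a{\left(-62,72 \right)}}{c{\left(6 \cdot 5,K \right)}} + \frac{16958}{11358} = \frac{72 \left(-62\right)}{\left(-5\right) 6 \cdot 5} + \frac{16958}{11358} = - \frac{4464}{\left(-5\right) 30} + 16958 \cdot \frac{1}{11358} = - \frac{4464}{-150} + \frac{8479}{5679} = \left(-4464\right) \left(- \frac{1}{150}\right) + \frac{8479}{5679} = \frac{744}{25} + \frac{8479}{5679} = \frac{4437151}{141975}$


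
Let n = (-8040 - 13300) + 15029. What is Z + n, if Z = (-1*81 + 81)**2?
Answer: -6311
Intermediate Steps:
n = -6311 (n = -21340 + 15029 = -6311)
Z = 0 (Z = (-81 + 81)**2 = 0**2 = 0)
Z + n = 0 - 6311 = -6311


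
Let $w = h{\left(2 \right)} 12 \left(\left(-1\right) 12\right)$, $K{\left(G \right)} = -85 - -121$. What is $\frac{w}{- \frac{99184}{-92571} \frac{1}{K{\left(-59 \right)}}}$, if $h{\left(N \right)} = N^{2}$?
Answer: $- \frac{119972016}{6199} \approx -19353.0$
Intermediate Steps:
$K{\left(G \right)} = 36$ ($K{\left(G \right)} = -85 + 121 = 36$)
$w = -576$ ($w = 2^{2} \cdot 12 \left(\left(-1\right) 12\right) = 4 \cdot 12 \left(-12\right) = 48 \left(-12\right) = -576$)
$\frac{w}{- \frac{99184}{-92571} \frac{1}{K{\left(-59 \right)}}} = - \frac{576}{- \frac{99184}{-92571} \cdot \frac{1}{36}} = - \frac{576}{\left(-99184\right) \left(- \frac{1}{92571}\right) \frac{1}{36}} = - \frac{576}{\frac{99184}{92571} \cdot \frac{1}{36}} = - \frac{576}{\frac{24796}{833139}} = \left(-576\right) \frac{833139}{24796} = - \frac{119972016}{6199}$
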